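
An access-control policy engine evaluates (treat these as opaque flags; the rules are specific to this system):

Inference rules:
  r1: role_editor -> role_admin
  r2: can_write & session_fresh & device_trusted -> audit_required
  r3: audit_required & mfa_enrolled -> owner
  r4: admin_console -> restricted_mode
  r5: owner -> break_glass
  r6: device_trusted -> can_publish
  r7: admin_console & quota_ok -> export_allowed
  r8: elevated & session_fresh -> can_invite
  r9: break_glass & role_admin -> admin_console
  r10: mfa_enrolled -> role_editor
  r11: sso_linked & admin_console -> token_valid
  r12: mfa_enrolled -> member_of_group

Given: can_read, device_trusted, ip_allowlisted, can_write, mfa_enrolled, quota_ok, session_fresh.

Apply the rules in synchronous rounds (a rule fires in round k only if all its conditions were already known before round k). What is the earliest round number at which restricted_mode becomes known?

Round 1 — r2, r6, r10, r12, derive audit_required, can_publish, role_editor, member_of_group.
Round 2 — r1, r3, derive role_admin, owner.
Round 3 — r5, derive break_glass.
Round 4 — r9, derive admin_console.
Round 5 — r4, r7, derive restricted_mode, export_allowed.
restricted_mode first appears in round 5.

5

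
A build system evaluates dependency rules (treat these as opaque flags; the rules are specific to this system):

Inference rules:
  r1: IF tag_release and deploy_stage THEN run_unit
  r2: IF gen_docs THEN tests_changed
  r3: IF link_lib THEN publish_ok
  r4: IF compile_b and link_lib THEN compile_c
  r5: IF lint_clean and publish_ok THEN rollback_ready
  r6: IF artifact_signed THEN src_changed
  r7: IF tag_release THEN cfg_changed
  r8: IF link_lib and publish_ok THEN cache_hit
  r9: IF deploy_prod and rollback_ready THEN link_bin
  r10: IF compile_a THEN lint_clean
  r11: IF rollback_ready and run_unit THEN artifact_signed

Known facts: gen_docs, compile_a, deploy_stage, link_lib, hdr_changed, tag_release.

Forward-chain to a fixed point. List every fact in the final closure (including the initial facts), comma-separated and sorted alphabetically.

artifact_signed, cache_hit, cfg_changed, compile_a, deploy_stage, gen_docs, hdr_changed, link_lib, lint_clean, publish_ok, rollback_ready, run_unit, src_changed, tag_release, tests_changed

[1] r1 [IF tag_release and deploy_stage THEN run_unit]; r2 [IF gen_docs THEN tests_changed]; r3 [IF link_lib THEN publish_ok]; r7 [IF tag_release THEN cfg_changed]; r10 [IF compile_a THEN lint_clean]. ⇒ new: run_unit, tests_changed, publish_ok, cfg_changed, lint_clean.
[2] r5 [IF lint_clean and publish_ok THEN rollback_ready]; r8 [IF link_lib and publish_ok THEN cache_hit]. ⇒ new: rollback_ready, cache_hit.
[3] r11 [IF rollback_ready and run_unit THEN artifact_signed]. ⇒ new: artifact_signed.
[4] r6 [IF artifact_signed THEN src_changed]. ⇒ new: src_changed.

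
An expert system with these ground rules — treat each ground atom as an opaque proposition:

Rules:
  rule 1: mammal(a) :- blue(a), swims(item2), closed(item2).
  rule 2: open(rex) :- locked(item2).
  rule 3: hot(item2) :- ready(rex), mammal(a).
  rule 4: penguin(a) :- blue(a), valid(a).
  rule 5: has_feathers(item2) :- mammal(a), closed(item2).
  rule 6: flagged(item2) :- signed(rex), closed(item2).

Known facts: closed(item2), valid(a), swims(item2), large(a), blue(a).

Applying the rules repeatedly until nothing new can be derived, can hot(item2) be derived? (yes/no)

no

Round 1: rule 1 [mammal(a) :- blue(a), swims(item2), closed(item2).]; rule 4 [penguin(a) :- blue(a), valid(a).]. Adds mammal(a), penguin(a).
Round 2: rule 5 [has_feathers(item2) :- mammal(a), closed(item2).]. Adds has_feathers(item2).
Fixed point reached. hot(item2) is concluded only by rule 3; rule 3 needs ready(rex) (never derived).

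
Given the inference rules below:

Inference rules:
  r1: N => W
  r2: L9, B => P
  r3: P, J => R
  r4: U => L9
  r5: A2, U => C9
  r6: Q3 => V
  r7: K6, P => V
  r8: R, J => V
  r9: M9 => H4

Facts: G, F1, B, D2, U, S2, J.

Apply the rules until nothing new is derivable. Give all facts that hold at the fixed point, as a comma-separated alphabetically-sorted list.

B, D2, F1, G, J, L9, P, R, S2, U, V

Round 1 fires r4, giving L9.
Round 2 fires r2, giving P.
Round 3 fires r3, giving R.
Round 4 fires r8, giving V.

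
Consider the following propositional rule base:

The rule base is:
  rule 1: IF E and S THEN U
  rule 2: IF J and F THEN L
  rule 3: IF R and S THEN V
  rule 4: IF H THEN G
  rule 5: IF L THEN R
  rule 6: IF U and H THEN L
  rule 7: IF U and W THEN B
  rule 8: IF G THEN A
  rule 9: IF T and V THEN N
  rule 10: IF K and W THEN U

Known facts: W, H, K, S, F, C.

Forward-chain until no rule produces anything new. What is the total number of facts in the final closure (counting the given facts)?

13

Round 1 fires rule 4, rule 10, giving G, U.
Round 2 fires rule 6, rule 7, rule 8, giving L, B, A.
Round 3 fires rule 5, giving R.
Round 4 fires rule 3, giving V.
Closure: {A, B, C, F, G, H, K, L, R, S, U, V, W} — 13 facts.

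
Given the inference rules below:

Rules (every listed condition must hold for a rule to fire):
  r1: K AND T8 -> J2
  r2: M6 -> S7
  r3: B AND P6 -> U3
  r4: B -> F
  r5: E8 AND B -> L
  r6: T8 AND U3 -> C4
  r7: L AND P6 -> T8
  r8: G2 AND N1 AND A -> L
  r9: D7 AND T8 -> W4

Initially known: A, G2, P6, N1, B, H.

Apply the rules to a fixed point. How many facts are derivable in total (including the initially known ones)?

Round 1: r3 [B AND P6 -> U3]; r4 [B -> F]; r8 [G2 AND N1 AND A -> L]. Adds U3, F, L.
Round 2: r7 [L AND P6 -> T8]. Adds T8.
Round 3: r6 [T8 AND U3 -> C4]. Adds C4.
Closure: {A, B, C4, F, G2, H, L, N1, P6, T8, U3} — 11 facts.

11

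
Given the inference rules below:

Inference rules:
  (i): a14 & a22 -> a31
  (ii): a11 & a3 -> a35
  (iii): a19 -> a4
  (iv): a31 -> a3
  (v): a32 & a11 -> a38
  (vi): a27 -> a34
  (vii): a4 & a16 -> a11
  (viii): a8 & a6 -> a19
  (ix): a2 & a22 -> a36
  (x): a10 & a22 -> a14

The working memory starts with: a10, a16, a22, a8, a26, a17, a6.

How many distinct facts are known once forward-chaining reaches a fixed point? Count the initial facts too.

Round 1: (viii) [a8 & a6 -> a19]; (x) [a10 & a22 -> a14]. Adds a19, a14.
Round 2: (i) [a14 & a22 -> a31]; (iii) [a19 -> a4]. Adds a31, a4.
Round 3: (iv) [a31 -> a3]; (vii) [a4 & a16 -> a11]. Adds a3, a11.
Round 4: (ii) [a11 & a3 -> a35]. Adds a35.
Closure: {a10, a11, a14, a16, a17, a19, a22, a26, a3, a31, a35, a4, a6, a8} — 14 facts.

14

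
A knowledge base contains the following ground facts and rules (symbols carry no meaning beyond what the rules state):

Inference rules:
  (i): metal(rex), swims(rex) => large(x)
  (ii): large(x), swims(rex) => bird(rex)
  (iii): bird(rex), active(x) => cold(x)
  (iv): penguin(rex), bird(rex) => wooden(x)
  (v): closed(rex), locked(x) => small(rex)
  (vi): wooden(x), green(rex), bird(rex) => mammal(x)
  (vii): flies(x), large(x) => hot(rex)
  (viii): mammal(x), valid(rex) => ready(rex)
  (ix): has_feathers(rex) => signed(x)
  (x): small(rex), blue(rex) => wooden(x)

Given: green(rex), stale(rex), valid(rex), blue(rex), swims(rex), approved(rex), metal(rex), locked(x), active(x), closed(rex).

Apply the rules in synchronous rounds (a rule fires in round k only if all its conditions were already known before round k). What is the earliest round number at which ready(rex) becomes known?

4

Round 1: (i) [metal(rex), swims(rex) => large(x)]; (v) [closed(rex), locked(x) => small(rex)]. Adds large(x), small(rex).
Round 2: (ii) [large(x), swims(rex) => bird(rex)]; (x) [small(rex), blue(rex) => wooden(x)]. Adds bird(rex), wooden(x).
Round 3: (iii) [bird(rex), active(x) => cold(x)]; (vi) [wooden(x), green(rex), bird(rex) => mammal(x)]. Adds cold(x), mammal(x).
Round 4: (viii) [mammal(x), valid(rex) => ready(rex)]. Adds ready(rex).
ready(rex) first appears in round 4.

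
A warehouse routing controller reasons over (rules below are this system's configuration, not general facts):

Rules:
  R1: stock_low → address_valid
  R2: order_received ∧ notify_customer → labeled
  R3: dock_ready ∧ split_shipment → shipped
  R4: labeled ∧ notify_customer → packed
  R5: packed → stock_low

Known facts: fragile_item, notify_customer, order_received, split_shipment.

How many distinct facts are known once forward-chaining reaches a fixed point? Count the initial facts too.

Round 1: R2 [order_received ∧ notify_customer → labeled]. New: labeled.
Round 2: R4 [labeled ∧ notify_customer → packed]. New: packed.
Round 3: R5 [packed → stock_low]. New: stock_low.
Round 4: R1 [stock_low → address_valid]. New: address_valid.
Closure: {address_valid, fragile_item, labeled, notify_customer, order_received, packed, split_shipment, stock_low} — 8 facts.

8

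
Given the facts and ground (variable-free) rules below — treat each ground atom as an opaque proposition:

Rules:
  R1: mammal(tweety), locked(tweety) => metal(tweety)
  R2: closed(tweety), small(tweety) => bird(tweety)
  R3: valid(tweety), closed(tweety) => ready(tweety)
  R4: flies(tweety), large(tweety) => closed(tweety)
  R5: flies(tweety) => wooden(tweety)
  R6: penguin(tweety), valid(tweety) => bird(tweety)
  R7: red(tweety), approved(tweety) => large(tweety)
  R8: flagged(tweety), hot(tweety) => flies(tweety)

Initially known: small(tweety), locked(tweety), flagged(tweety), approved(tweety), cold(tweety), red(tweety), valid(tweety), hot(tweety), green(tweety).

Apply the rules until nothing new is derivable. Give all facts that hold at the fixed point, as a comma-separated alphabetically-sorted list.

Round 1: R7 [red(tweety), approved(tweety) => large(tweety)]; R8 [flagged(tweety), hot(tweety) => flies(tweety)]. Adds large(tweety), flies(tweety).
Round 2: R4 [flies(tweety), large(tweety) => closed(tweety)]; R5 [flies(tweety) => wooden(tweety)]. Adds closed(tweety), wooden(tweety).
Round 3: R2 [closed(tweety), small(tweety) => bird(tweety)]; R3 [valid(tweety), closed(tweety) => ready(tweety)]. Adds bird(tweety), ready(tweety).

approved(tweety), bird(tweety), closed(tweety), cold(tweety), flagged(tweety), flies(tweety), green(tweety), hot(tweety), large(tweety), locked(tweety), ready(tweety), red(tweety), small(tweety), valid(tweety), wooden(tweety)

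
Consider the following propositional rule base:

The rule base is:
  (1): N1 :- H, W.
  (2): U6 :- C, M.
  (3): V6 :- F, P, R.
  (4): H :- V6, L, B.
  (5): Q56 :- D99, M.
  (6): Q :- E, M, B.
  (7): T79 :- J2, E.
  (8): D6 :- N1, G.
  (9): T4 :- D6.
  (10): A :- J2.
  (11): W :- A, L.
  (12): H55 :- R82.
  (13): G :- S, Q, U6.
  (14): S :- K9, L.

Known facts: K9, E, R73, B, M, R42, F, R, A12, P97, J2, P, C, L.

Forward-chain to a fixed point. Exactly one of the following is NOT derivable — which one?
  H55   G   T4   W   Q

H55

Round 1: (2) [U6 :- C, M.]; (3) [V6 :- F, P, R.]; (6) [Q :- E, M, B.]; (7) [T79 :- J2, E.]; (10) [A :- J2.]; (14) [S :- K9, L.]. New: U6, V6, Q, T79, A, S.
Round 2: (4) [H :- V6, L, B.]; (11) [W :- A, L.]; (13) [G :- S, Q, U6.]. New: H, W, G.
Round 3: (1) [N1 :- H, W.]. New: N1.
Round 4: (8) [D6 :- N1, G.]. New: D6.
Round 5: (9) [T4 :- D6.]. New: T4.
Derived: T4 (round 5), W (round 2), Q (round 1), G (round 2). H55 never appears in any round.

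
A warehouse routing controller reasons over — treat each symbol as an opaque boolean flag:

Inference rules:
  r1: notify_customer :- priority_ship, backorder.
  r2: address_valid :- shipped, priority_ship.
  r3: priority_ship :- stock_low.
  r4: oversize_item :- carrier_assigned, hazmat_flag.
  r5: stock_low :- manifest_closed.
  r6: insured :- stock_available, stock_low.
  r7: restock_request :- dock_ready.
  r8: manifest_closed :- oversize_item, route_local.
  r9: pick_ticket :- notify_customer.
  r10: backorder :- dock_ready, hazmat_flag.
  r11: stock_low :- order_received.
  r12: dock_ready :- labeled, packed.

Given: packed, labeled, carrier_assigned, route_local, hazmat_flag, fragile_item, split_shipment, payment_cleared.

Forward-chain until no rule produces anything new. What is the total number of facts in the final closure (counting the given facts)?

Round 1: r4 [oversize_item :- carrier_assigned, hazmat_flag.]; r12 [dock_ready :- labeled, packed.]. New: oversize_item, dock_ready.
Round 2: r7 [restock_request :- dock_ready.]; r8 [manifest_closed :- oversize_item, route_local.]; r10 [backorder :- dock_ready, hazmat_flag.]. New: restock_request, manifest_closed, backorder.
Round 3: r5 [stock_low :- manifest_closed.]. New: stock_low.
Round 4: r3 [priority_ship :- stock_low.]. New: priority_ship.
Round 5: r1 [notify_customer :- priority_ship, backorder.]. New: notify_customer.
Round 6: r9 [pick_ticket :- notify_customer.]. New: pick_ticket.
Closure: {backorder, carrier_assigned, dock_ready, fragile_item, hazmat_flag, labeled, manifest_closed, notify_customer, oversize_item, packed, payment_cleared, pick_ticket, priority_ship, restock_request, route_local, split_shipment, stock_low} — 17 facts.

17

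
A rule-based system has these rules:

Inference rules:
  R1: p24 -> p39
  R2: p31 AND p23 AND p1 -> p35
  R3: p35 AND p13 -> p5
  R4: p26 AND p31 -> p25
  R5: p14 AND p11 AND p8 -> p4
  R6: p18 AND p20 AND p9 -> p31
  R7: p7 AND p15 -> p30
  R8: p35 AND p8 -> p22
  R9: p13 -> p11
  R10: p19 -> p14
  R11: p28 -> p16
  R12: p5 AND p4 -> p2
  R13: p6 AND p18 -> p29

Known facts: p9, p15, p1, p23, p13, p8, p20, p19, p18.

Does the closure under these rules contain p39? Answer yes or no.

no

Round 1 fires R6, R9, R10, giving p31, p11, p14.
Round 2 fires R2, R5, giving p35, p4.
Round 3 fires R3, R8, giving p5, p22.
Round 4 fires R12, giving p2.
Fixed point reached. p39 is concluded only by R1; R1 needs p24 (never derived).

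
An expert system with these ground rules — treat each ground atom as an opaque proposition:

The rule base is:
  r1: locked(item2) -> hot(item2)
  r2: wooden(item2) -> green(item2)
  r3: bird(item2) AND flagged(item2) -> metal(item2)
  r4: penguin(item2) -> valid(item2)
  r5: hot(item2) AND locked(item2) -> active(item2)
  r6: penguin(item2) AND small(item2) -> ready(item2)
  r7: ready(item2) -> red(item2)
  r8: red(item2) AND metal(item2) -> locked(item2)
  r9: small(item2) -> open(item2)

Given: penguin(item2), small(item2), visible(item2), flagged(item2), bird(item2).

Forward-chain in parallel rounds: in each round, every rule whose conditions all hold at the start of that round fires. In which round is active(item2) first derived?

Round 1: r3 [bird(item2) AND flagged(item2) -> metal(item2)]; r4 [penguin(item2) -> valid(item2)]; r6 [penguin(item2) AND small(item2) -> ready(item2)]; r9 [small(item2) -> open(item2)]. New: metal(item2), valid(item2), ready(item2), open(item2).
Round 2: r7 [ready(item2) -> red(item2)]. New: red(item2).
Round 3: r8 [red(item2) AND metal(item2) -> locked(item2)]. New: locked(item2).
Round 4: r1 [locked(item2) -> hot(item2)]. New: hot(item2).
Round 5: r5 [hot(item2) AND locked(item2) -> active(item2)]. New: active(item2).
active(item2) first appears in round 5.

5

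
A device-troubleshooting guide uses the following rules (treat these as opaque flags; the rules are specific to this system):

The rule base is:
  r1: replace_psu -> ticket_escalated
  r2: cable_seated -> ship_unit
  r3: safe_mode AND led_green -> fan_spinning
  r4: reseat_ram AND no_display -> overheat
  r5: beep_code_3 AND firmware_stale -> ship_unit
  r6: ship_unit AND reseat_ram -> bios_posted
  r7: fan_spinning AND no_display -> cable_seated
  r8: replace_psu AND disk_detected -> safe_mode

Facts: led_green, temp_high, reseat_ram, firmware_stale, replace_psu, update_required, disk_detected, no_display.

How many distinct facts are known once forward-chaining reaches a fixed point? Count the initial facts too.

Round 1: r1 [replace_psu -> ticket_escalated]; r4 [reseat_ram AND no_display -> overheat]; r8 [replace_psu AND disk_detected -> safe_mode]. Adds ticket_escalated, overheat, safe_mode.
Round 2: r3 [safe_mode AND led_green -> fan_spinning]. Adds fan_spinning.
Round 3: r7 [fan_spinning AND no_display -> cable_seated]. Adds cable_seated.
Round 4: r2 [cable_seated -> ship_unit]. Adds ship_unit.
Round 5: r6 [ship_unit AND reseat_ram -> bios_posted]. Adds bios_posted.
Closure: {bios_posted, cable_seated, disk_detected, fan_spinning, firmware_stale, led_green, no_display, overheat, replace_psu, reseat_ram, safe_mode, ship_unit, temp_high, ticket_escalated, update_required} — 15 facts.

15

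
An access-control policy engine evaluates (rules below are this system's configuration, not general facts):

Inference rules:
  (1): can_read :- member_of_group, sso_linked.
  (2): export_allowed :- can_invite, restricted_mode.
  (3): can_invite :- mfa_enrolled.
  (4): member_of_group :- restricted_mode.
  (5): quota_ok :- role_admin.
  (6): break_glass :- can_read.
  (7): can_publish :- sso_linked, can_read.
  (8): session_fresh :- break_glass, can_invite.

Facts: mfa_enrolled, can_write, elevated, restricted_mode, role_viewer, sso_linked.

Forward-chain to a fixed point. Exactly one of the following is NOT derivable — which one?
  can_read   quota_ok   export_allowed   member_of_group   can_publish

quota_ok

[1] (3) [can_invite :- mfa_enrolled.]; (4) [member_of_group :- restricted_mode.]. ⇒ new: can_invite, member_of_group.
[2] (1) [can_read :- member_of_group, sso_linked.]; (2) [export_allowed :- can_invite, restricted_mode.]. ⇒ new: can_read, export_allowed.
[3] (6) [break_glass :- can_read.]; (7) [can_publish :- sso_linked, can_read.]. ⇒ new: break_glass, can_publish.
[4] (8) [session_fresh :- break_glass, can_invite.]. ⇒ new: session_fresh.
Derived: can_read (round 2), export_allowed (round 2), can_publish (round 3), member_of_group (round 1). quota_ok never appears in any round.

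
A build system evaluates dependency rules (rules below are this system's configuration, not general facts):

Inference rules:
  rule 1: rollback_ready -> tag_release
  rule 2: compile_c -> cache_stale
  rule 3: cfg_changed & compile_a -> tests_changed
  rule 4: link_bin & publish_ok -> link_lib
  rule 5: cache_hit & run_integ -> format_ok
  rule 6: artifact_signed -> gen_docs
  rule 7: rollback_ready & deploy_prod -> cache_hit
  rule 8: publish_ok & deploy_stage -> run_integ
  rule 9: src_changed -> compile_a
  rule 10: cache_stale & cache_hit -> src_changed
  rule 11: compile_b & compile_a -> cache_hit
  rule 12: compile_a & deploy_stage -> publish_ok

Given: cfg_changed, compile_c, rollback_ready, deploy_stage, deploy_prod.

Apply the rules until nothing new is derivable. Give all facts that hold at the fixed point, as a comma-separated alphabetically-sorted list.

Round 1 fires rule 1, rule 2, rule 7, giving tag_release, cache_stale, cache_hit.
Round 2 fires rule 10, giving src_changed.
Round 3 fires rule 9, giving compile_a.
Round 4 fires rule 3, rule 12, giving tests_changed, publish_ok.
Round 5 fires rule 8, giving run_integ.
Round 6 fires rule 5, giving format_ok.

cache_hit, cache_stale, cfg_changed, compile_a, compile_c, deploy_prod, deploy_stage, format_ok, publish_ok, rollback_ready, run_integ, src_changed, tag_release, tests_changed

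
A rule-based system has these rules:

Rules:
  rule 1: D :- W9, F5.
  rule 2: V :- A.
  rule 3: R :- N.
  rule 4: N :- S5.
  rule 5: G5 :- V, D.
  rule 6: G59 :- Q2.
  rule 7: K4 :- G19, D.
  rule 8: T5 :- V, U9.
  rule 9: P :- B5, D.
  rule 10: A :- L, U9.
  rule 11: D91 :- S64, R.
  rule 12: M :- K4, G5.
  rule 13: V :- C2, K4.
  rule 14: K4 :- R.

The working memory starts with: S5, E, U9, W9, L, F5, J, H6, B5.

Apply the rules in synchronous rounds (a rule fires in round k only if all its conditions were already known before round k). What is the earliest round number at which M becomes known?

4

Round 1 fires rule 1, rule 4, rule 10, giving D, N, A.
Round 2 fires rule 2, rule 3, rule 9, giving V, R, P.
Round 3 fires rule 5, rule 8, rule 14, giving G5, T5, K4.
Round 4 fires rule 12, giving M.
M first appears in round 4.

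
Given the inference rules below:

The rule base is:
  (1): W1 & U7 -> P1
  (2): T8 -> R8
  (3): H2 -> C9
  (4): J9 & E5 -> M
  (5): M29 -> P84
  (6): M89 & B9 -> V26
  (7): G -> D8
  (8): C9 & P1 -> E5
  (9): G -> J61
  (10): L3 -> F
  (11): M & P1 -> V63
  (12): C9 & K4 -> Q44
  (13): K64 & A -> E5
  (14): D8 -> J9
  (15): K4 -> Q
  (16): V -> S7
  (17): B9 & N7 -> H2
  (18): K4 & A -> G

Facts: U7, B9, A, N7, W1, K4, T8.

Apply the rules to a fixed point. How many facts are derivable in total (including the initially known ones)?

20

[1] (1) [W1 & U7 -> P1]; (2) [T8 -> R8]; (15) [K4 -> Q]; (17) [B9 & N7 -> H2]; (18) [K4 & A -> G]. ⇒ new: P1, R8, Q, H2, G.
[2] (3) [H2 -> C9]; (7) [G -> D8]; (9) [G -> J61]. ⇒ new: C9, D8, J61.
[3] (8) [C9 & P1 -> E5]; (12) [C9 & K4 -> Q44]; (14) [D8 -> J9]. ⇒ new: E5, Q44, J9.
[4] (4) [J9 & E5 -> M]. ⇒ new: M.
[5] (11) [M & P1 -> V63]. ⇒ new: V63.
Closure: {A, B9, C9, D8, E5, G, H2, J61, J9, K4, M, N7, P1, Q, Q44, R8, T8, U7, V63, W1} — 20 facts.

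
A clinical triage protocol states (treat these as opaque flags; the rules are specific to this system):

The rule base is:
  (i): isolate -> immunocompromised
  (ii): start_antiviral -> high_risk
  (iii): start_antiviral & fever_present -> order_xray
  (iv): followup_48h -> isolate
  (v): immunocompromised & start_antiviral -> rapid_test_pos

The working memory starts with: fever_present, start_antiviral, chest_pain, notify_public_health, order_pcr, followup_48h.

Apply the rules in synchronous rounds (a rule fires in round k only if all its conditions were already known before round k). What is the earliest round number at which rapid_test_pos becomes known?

Round 1 — (ii), (iii), (iv), derive high_risk, order_xray, isolate.
Round 2 — (i), derive immunocompromised.
Round 3 — (v), derive rapid_test_pos.
rapid_test_pos first appears in round 3.

3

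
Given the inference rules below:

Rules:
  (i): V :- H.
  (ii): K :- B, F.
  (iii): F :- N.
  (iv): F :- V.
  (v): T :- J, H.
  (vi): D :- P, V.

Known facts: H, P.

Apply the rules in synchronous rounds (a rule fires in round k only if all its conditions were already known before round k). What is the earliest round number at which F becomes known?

2

Round 1: (i) [V :- H.]. Adds V.
Round 2: (iv) [F :- V.]; (vi) [D :- P, V.]. Adds F, D.
F first appears in round 2.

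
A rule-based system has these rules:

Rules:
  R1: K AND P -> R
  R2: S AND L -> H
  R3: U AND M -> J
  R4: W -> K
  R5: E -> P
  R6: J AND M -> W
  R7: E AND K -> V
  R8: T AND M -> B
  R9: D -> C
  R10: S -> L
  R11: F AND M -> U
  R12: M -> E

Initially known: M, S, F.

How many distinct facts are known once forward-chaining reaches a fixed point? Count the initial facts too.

13

Round 1 — R10, R11, R12, derive L, U, E.
Round 2 — R2, R3, R5, derive H, J, P.
Round 3 — R6, derive W.
Round 4 — R4, derive K.
Round 5 — R1, R7, derive R, V.
Closure: {E, F, H, J, K, L, M, P, R, S, U, V, W} — 13 facts.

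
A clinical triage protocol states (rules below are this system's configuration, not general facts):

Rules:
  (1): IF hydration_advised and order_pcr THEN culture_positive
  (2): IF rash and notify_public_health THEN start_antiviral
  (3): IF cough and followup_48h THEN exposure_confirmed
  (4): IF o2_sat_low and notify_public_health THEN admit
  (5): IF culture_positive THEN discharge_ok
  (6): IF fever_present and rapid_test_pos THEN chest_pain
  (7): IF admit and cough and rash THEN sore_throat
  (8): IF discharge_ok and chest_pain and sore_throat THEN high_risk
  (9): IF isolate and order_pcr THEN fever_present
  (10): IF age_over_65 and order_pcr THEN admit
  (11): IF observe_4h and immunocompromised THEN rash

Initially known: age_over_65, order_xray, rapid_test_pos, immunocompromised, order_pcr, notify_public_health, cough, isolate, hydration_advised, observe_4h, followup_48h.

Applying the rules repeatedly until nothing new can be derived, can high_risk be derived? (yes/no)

yes

Round 1 fires (1), (3), (9), (10), (11), giving culture_positive, exposure_confirmed, fever_present, admit, rash.
Round 2 fires (2), (5), (6), (7), giving start_antiviral, discharge_ok, chest_pain, sore_throat.
Round 3 fires (8), giving high_risk.
high_risk appears in round 3, so it is derivable.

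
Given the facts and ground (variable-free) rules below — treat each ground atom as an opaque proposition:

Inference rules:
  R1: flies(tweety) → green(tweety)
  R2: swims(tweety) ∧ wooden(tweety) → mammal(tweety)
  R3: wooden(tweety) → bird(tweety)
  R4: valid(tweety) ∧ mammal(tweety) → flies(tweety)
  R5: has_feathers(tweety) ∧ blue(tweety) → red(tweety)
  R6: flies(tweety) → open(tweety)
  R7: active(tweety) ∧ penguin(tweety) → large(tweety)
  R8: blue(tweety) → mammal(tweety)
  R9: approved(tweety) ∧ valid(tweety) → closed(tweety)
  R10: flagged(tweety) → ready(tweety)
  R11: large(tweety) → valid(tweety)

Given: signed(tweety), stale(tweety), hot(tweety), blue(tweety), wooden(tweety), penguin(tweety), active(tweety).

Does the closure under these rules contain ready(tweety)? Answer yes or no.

no

Round 1 — R3, R7, R8, derive bird(tweety), large(tweety), mammal(tweety).
Round 2 — R11, derive valid(tweety).
Round 3 — R4, derive flies(tweety).
Round 4 — R1, R6, derive green(tweety), open(tweety).
Fixed point reached. ready(tweety) is concluded only by R10; R10 needs flagged(tweety) (never derived).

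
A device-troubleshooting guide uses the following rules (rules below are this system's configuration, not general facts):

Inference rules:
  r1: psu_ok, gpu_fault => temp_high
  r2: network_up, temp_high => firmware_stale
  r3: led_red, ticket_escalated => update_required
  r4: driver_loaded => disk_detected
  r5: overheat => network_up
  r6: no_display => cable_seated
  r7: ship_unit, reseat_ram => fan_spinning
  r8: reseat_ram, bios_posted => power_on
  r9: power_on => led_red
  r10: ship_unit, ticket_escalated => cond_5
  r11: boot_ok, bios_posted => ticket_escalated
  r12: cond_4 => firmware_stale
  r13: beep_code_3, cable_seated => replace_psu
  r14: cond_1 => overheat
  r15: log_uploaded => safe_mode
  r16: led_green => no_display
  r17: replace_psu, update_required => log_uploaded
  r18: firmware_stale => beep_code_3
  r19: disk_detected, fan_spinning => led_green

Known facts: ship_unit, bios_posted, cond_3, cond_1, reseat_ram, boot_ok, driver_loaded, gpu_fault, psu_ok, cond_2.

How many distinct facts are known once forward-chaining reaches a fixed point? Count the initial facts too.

28

Round 1: r1 [psu_ok, gpu_fault => temp_high]; r4 [driver_loaded => disk_detected]; r7 [ship_unit, reseat_ram => fan_spinning]; r8 [reseat_ram, bios_posted => power_on]; r11 [boot_ok, bios_posted => ticket_escalated]; r14 [cond_1 => overheat]. Adds temp_high, disk_detected, fan_spinning, power_on, ticket_escalated, overheat.
Round 2: r5 [overheat => network_up]; r9 [power_on => led_red]; r10 [ship_unit, ticket_escalated => cond_5]; r19 [disk_detected, fan_spinning => led_green]. Adds network_up, led_red, cond_5, led_green.
Round 3: r2 [network_up, temp_high => firmware_stale]; r3 [led_red, ticket_escalated => update_required]; r16 [led_green => no_display]. Adds firmware_stale, update_required, no_display.
Round 4: r6 [no_display => cable_seated]; r18 [firmware_stale => beep_code_3]. Adds cable_seated, beep_code_3.
Round 5: r13 [beep_code_3, cable_seated => replace_psu]. Adds replace_psu.
Round 6: r17 [replace_psu, update_required => log_uploaded]. Adds log_uploaded.
Round 7: r15 [log_uploaded => safe_mode]. Adds safe_mode.
Closure: {beep_code_3, bios_posted, boot_ok, cable_seated, cond_1, cond_2, cond_3, cond_5, disk_detected, driver_loaded, fan_spinning, firmware_stale, gpu_fault, led_green, led_red, log_uploaded, network_up, no_display, overheat, power_on, psu_ok, replace_psu, reseat_ram, safe_mode, ship_unit, temp_high, ticket_escalated, update_required} — 28 facts.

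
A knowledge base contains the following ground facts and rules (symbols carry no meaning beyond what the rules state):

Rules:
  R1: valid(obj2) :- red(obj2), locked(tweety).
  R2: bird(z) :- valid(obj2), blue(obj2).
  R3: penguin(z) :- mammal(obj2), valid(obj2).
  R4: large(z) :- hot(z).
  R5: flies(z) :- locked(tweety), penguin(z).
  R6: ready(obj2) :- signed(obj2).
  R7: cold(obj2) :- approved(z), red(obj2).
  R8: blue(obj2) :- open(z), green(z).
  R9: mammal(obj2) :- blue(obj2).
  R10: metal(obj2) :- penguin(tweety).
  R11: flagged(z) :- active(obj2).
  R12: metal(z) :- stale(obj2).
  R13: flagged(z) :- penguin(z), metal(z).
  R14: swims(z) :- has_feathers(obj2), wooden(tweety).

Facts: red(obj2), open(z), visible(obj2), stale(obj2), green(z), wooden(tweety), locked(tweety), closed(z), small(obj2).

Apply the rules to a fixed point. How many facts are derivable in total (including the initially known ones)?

17

Round 1 fires R1, R8, R12, giving valid(obj2), blue(obj2), metal(z).
Round 2 fires R2, R9, giving bird(z), mammal(obj2).
Round 3 fires R3, giving penguin(z).
Round 4 fires R5, R13, giving flies(z), flagged(z).
Closure: {bird(z), blue(obj2), closed(z), flagged(z), flies(z), green(z), locked(tweety), mammal(obj2), metal(z), open(z), penguin(z), red(obj2), small(obj2), stale(obj2), valid(obj2), visible(obj2), wooden(tweety)} — 17 facts.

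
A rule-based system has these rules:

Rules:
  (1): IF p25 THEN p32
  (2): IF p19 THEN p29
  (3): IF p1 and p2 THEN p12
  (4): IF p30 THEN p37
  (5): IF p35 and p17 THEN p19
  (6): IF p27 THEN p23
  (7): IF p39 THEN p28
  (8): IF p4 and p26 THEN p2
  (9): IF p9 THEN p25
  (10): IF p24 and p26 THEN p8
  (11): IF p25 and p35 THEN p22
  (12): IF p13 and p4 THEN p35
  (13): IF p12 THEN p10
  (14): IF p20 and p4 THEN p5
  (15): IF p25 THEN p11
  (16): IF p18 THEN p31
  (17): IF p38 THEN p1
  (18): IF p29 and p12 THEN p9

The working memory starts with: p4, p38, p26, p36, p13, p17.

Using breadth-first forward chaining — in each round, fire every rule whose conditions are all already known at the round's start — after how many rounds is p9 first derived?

4

Round 1: (8) [IF p4 and p26 THEN p2]; (12) [IF p13 and p4 THEN p35]; (17) [IF p38 THEN p1]. New: p2, p35, p1.
Round 2: (3) [IF p1 and p2 THEN p12]; (5) [IF p35 and p17 THEN p19]. New: p12, p19.
Round 3: (2) [IF p19 THEN p29]; (13) [IF p12 THEN p10]. New: p29, p10.
Round 4: (18) [IF p29 and p12 THEN p9]. New: p9.
p9 first appears in round 4.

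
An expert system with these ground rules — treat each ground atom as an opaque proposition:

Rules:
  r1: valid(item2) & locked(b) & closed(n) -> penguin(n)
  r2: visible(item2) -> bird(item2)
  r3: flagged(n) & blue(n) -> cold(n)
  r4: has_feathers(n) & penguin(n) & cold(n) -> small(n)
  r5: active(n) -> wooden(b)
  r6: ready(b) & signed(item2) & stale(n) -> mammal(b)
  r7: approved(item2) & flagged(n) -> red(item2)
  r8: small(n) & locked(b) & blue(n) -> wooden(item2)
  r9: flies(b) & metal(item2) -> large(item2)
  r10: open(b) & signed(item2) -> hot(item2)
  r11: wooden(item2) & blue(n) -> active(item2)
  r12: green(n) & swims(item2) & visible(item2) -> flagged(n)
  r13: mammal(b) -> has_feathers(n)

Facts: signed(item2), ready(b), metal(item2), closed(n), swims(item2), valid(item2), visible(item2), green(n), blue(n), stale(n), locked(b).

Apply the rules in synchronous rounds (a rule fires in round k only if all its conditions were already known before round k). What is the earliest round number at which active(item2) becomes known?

Round 1: r1 [valid(item2) & locked(b) & closed(n) -> penguin(n)]; r2 [visible(item2) -> bird(item2)]; r6 [ready(b) & signed(item2) & stale(n) -> mammal(b)]; r12 [green(n) & swims(item2) & visible(item2) -> flagged(n)]. New: penguin(n), bird(item2), mammal(b), flagged(n).
Round 2: r3 [flagged(n) & blue(n) -> cold(n)]; r13 [mammal(b) -> has_feathers(n)]. New: cold(n), has_feathers(n).
Round 3: r4 [has_feathers(n) & penguin(n) & cold(n) -> small(n)]. New: small(n).
Round 4: r8 [small(n) & locked(b) & blue(n) -> wooden(item2)]. New: wooden(item2).
Round 5: r11 [wooden(item2) & blue(n) -> active(item2)]. New: active(item2).
active(item2) first appears in round 5.

5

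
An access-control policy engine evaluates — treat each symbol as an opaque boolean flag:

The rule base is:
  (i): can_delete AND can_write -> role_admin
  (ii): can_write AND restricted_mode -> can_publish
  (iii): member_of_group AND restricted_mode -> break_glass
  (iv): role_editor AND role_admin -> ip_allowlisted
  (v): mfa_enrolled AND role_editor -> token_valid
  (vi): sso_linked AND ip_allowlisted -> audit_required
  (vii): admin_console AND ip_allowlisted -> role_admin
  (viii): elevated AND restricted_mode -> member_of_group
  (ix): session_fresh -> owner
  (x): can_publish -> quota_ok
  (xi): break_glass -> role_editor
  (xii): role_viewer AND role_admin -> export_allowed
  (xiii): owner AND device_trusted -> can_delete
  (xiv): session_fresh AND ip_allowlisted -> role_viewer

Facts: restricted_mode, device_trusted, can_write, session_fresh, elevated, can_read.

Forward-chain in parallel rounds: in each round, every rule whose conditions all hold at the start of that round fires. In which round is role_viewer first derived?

Round 1: (ii) [can_write AND restricted_mode -> can_publish]; (viii) [elevated AND restricted_mode -> member_of_group]; (ix) [session_fresh -> owner]. New: can_publish, member_of_group, owner.
Round 2: (iii) [member_of_group AND restricted_mode -> break_glass]; (x) [can_publish -> quota_ok]; (xiii) [owner AND device_trusted -> can_delete]. New: break_glass, quota_ok, can_delete.
Round 3: (i) [can_delete AND can_write -> role_admin]; (xi) [break_glass -> role_editor]. New: role_admin, role_editor.
Round 4: (iv) [role_editor AND role_admin -> ip_allowlisted]. New: ip_allowlisted.
Round 5: (xiv) [session_fresh AND ip_allowlisted -> role_viewer]. New: role_viewer.
role_viewer first appears in round 5.

5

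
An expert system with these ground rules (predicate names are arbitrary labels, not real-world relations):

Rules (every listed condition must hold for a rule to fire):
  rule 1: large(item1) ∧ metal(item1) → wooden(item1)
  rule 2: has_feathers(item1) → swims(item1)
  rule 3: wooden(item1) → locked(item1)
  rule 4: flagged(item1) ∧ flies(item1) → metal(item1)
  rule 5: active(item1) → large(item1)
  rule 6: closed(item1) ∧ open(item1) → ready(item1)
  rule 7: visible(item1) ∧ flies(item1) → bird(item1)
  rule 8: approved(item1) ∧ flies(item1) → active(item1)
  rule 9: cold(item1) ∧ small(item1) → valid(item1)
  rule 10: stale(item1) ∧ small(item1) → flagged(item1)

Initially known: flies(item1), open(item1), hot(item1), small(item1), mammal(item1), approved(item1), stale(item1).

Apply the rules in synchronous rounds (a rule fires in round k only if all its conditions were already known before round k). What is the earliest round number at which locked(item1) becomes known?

4

Round 1: rule 8 [approved(item1) ∧ flies(item1) → active(item1)]; rule 10 [stale(item1) ∧ small(item1) → flagged(item1)]. Adds active(item1), flagged(item1).
Round 2: rule 4 [flagged(item1) ∧ flies(item1) → metal(item1)]; rule 5 [active(item1) → large(item1)]. Adds metal(item1), large(item1).
Round 3: rule 1 [large(item1) ∧ metal(item1) → wooden(item1)]. Adds wooden(item1).
Round 4: rule 3 [wooden(item1) → locked(item1)]. Adds locked(item1).
locked(item1) first appears in round 4.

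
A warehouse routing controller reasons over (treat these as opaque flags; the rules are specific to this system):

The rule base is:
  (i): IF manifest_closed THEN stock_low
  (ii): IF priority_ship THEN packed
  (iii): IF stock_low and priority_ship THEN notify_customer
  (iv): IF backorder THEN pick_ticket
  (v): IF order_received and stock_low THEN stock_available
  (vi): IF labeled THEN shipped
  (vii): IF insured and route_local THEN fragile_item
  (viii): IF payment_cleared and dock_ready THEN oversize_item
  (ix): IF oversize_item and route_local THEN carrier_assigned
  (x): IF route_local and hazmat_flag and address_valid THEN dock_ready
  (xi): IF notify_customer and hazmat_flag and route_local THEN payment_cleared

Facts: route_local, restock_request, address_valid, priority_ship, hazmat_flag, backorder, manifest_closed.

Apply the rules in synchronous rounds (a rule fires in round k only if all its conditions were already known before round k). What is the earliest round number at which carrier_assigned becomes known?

[1] (i) [IF manifest_closed THEN stock_low]; (ii) [IF priority_ship THEN packed]; (iv) [IF backorder THEN pick_ticket]; (x) [IF route_local and hazmat_flag and address_valid THEN dock_ready]. ⇒ new: stock_low, packed, pick_ticket, dock_ready.
[2] (iii) [IF stock_low and priority_ship THEN notify_customer]. ⇒ new: notify_customer.
[3] (xi) [IF notify_customer and hazmat_flag and route_local THEN payment_cleared]. ⇒ new: payment_cleared.
[4] (viii) [IF payment_cleared and dock_ready THEN oversize_item]. ⇒ new: oversize_item.
[5] (ix) [IF oversize_item and route_local THEN carrier_assigned]. ⇒ new: carrier_assigned.
carrier_assigned first appears in round 5.

5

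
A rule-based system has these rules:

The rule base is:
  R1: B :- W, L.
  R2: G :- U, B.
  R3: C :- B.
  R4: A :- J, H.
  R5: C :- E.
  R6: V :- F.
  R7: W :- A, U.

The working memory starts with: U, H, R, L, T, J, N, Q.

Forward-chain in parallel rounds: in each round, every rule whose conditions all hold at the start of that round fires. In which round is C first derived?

Round 1: R4 [A :- J, H.]. New: A.
Round 2: R7 [W :- A, U.]. New: W.
Round 3: R1 [B :- W, L.]. New: B.
Round 4: R2 [G :- U, B.]; R3 [C :- B.]. New: G, C.
C first appears in round 4.

4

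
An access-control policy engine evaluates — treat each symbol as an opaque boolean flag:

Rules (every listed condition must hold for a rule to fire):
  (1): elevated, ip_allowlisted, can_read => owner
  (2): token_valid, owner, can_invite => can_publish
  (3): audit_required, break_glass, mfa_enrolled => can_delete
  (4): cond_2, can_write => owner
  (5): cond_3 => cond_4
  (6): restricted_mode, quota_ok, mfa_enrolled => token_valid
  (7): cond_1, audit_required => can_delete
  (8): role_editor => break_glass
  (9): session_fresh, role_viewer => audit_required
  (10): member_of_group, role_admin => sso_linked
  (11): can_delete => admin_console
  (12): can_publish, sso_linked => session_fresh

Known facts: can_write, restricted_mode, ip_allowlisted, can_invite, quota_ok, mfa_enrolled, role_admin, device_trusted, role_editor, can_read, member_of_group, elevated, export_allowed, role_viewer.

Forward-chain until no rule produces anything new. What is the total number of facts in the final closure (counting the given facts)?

23

[1] (1) [elevated, ip_allowlisted, can_read => owner]; (6) [restricted_mode, quota_ok, mfa_enrolled => token_valid]; (8) [role_editor => break_glass]; (10) [member_of_group, role_admin => sso_linked]. ⇒ new: owner, token_valid, break_glass, sso_linked.
[2] (2) [token_valid, owner, can_invite => can_publish]. ⇒ new: can_publish.
[3] (12) [can_publish, sso_linked => session_fresh]. ⇒ new: session_fresh.
[4] (9) [session_fresh, role_viewer => audit_required]. ⇒ new: audit_required.
[5] (3) [audit_required, break_glass, mfa_enrolled => can_delete]. ⇒ new: can_delete.
[6] (11) [can_delete => admin_console]. ⇒ new: admin_console.
Closure: {admin_console, audit_required, break_glass, can_delete, can_invite, can_publish, can_read, can_write, device_trusted, elevated, export_allowed, ip_allowlisted, member_of_group, mfa_enrolled, owner, quota_ok, restricted_mode, role_admin, role_editor, role_viewer, session_fresh, sso_linked, token_valid} — 23 facts.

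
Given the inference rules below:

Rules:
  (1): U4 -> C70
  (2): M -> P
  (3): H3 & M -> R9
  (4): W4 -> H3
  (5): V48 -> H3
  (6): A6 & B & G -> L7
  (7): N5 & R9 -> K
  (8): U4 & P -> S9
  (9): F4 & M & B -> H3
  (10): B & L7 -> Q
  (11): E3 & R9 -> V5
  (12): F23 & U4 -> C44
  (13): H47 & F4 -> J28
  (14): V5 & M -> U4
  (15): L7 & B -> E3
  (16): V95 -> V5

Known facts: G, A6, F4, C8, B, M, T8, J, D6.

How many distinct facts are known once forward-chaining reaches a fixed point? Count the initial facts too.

Round 1: (2) [M -> P]; (6) [A6 & B & G -> L7]; (9) [F4 & M & B -> H3]. New: P, L7, H3.
Round 2: (3) [H3 & M -> R9]; (10) [B & L7 -> Q]; (15) [L7 & B -> E3]. New: R9, Q, E3.
Round 3: (11) [E3 & R9 -> V5]. New: V5.
Round 4: (14) [V5 & M -> U4]. New: U4.
Round 5: (1) [U4 -> C70]; (8) [U4 & P -> S9]. New: C70, S9.
Closure: {A6, B, C70, C8, D6, E3, F4, G, H3, J, L7, M, P, Q, R9, S9, T8, U4, V5} — 19 facts.

19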